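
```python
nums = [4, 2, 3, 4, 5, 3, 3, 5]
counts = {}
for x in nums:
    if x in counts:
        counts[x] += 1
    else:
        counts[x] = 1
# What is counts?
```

Initial: counts = {}, nums = [4, 2, 3, 4, 5, 3, 3, 5]
See 4: counts = {4: 1}
See 2: counts = {4: 1, 2: 1}
See 3: counts = {4: 1, 2: 1, 3: 1}
See 4: counts = {4: 2, 2: 1, 3: 1}
See 5: counts = {4: 2, 2: 1, 3: 1, 5: 1}
See 3: counts = {4: 2, 2: 1, 3: 2, 5: 1}
See 3: counts = {4: 2, 2: 1, 3: 3, 5: 1}
See 5: counts = {4: 2, 2: 1, 3: 3, 5: 2}

{4: 2, 2: 1, 3: 3, 5: 2}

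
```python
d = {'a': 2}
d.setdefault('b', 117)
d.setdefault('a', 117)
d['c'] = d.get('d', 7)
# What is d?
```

After line 1: d = {'a': 2}
After line 2 (setdefault adds 'b'=117): d = {'a': 2, 'b': 117}
After line 3 (setdefault 'a' no-op, already exists): d = {'a': 2, 'b': 117}
After line 4 (get('d', 7) returns default since 'd' not in d): d = {'a': 2, 'b': 117, 'c': 7}

{'a': 2, 'b': 117, 'c': 7}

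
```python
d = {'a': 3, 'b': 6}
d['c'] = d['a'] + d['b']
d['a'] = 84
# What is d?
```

After line 1: d = {'a': 3, 'b': 6}
After line 2 (d['c'] = 3 + 6): d = {'a': 3, 'b': 6, 'c': 9}
After line 3: d = {'a': 84, 'b': 6, 'c': 9}

{'a': 84, 'b': 6, 'c': 9}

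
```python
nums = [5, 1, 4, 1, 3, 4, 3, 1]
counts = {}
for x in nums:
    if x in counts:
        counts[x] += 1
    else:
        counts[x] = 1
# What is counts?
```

Initial: counts = {}, nums = [5, 1, 4, 1, 3, 4, 3, 1]
See 5: counts = {5: 1}
See 1: counts = {5: 1, 1: 1}
See 4: counts = {5: 1, 1: 1, 4: 1}
See 1: counts = {5: 1, 1: 2, 4: 1}
See 3: counts = {5: 1, 1: 2, 4: 1, 3: 1}
See 4: counts = {5: 1, 1: 2, 4: 2, 3: 1}
See 3: counts = {5: 1, 1: 2, 4: 2, 3: 2}
See 1: counts = {5: 1, 1: 3, 4: 2, 3: 2}

{5: 1, 1: 3, 4: 2, 3: 2}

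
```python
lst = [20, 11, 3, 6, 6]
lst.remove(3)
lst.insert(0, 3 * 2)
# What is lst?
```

After line 1: lst = [20, 11, 3, 6, 6]
After line 2 (remove first 3): lst = [20, 11, 6, 6]
After line 3 (insert 6 at index 0): lst = [6, 20, 11, 6, 6]

[6, 20, 11, 6, 6]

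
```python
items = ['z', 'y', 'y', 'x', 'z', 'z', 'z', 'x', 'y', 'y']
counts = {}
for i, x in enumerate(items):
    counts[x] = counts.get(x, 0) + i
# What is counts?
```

Initial: counts = {}, items = ['z', 'y', 'y', 'x', 'z', 'z', 'z', 'x', 'y', 'y']
i=0, x='z': counts = {'z': 0}
i=1, x='y': counts = {'z': 0, 'y': 1}
i=2, x='y': counts = {'z': 0, 'y': 3}
i=3, x='x': counts = {'z': 0, 'y': 3, 'x': 3}
i=4, x='z': counts = {'z': 4, 'y': 3, 'x': 3}
i=5, x='z': counts = {'z': 9, 'y': 3, 'x': 3}
i=6, x='z': counts = {'z': 15, 'y': 3, 'x': 3}
i=7, x='x': counts = {'z': 15, 'y': 3, 'x': 10}
i=8, x='y': counts = {'z': 15, 'y': 11, 'x': 10}
i=9, x='y': counts = {'z': 15, 'y': 20, 'x': 10}

{'z': 15, 'y': 20, 'x': 10}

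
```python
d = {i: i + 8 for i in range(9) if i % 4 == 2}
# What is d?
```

{2: 10, 6: 14}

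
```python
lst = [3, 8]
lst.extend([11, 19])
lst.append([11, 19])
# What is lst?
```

After line 1: lst = [3, 8]
After line 2 (extend unpacks [11, 19]): lst = [3, 8, 11, 19]
After line 3 (append adds [11, 19] as single element): lst = [3, 8, 11, 19, [11, 19]]

[3, 8, 11, 19, [11, 19]]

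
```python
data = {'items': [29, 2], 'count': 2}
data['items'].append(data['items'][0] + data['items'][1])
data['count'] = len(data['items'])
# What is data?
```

After line 1: data = {'items': [29, 2], 'count': 2}
After line 2 (append 29 + 2 = 31): data = {'items': [29, 2, 31], 'count': 2}
After line 3 (count = len(items) = 3): data = {'items': [29, 2, 31], 'count': 3}

{'items': [29, 2, 31], 'count': 3}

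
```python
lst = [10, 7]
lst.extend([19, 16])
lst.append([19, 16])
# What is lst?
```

After line 1: lst = [10, 7]
After line 2 (extend unpacks [19, 16]): lst = [10, 7, 19, 16]
After line 3 (append adds [19, 16] as single element): lst = [10, 7, 19, 16, [19, 16]]

[10, 7, 19, 16, [19, 16]]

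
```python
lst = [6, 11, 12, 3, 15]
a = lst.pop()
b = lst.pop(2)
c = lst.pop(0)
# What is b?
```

After line 1: lst = [6, 11, 12, 3, 15]
After line 2 (pop() -> a = 15): lst = [6, 11, 12, 3]
After line 3 (pop(2) -> b = 12): lst = [6, 11, 3]
After line 4 (pop(0) -> c = 6): lst = [11, 3]

12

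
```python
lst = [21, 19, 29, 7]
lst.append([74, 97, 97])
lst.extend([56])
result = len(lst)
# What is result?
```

After line 1: lst = [21, 19, 29, 7]
After line 2 (append adds [74, 97, 97] as single element): lst = [21, 19, 29, 7, [74, 97, 97]]
After line 3 (extend unpacks [56], adds 56): lst = [21, 19, 29, 7, [74, 97, 97], 56]
After line 4: result = len(lst) = 6

6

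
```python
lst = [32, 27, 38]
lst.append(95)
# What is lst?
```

[32, 27, 38, 95]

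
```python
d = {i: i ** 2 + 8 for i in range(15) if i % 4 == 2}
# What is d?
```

{2: 12, 6: 44, 10: 108, 14: 204}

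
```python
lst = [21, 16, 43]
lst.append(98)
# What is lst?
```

[21, 16, 43, 98]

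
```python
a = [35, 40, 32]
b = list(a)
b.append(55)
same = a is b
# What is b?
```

After line 1: a = [35, 40, 32]
After line 2 (b = list(a) is a shallow copy, new object): a = [35, 40, 32], b = [35, 40, 32]
After line 3 (append only mutates b): a = [35, 40, 32], b = [35, 40, 32, 55]
After line 4 (same = a is b; different objects -> False): same = False

[35, 40, 32, 55]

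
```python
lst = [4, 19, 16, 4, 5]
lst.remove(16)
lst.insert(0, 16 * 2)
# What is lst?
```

After line 1: lst = [4, 19, 16, 4, 5]
After line 2 (remove first 16): lst = [4, 19, 4, 5]
After line 3 (insert 32 at index 0): lst = [32, 4, 19, 4, 5]

[32, 4, 19, 4, 5]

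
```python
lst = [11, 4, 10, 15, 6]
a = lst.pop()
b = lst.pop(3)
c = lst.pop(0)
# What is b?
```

After line 1: lst = [11, 4, 10, 15, 6]
After line 2 (pop() -> a = 6): lst = [11, 4, 10, 15]
After line 3 (pop(3) -> b = 15): lst = [11, 4, 10]
After line 4 (pop(0) -> c = 11): lst = [4, 10]

15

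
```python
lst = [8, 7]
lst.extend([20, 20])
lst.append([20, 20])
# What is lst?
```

After line 1: lst = [8, 7]
After line 2 (extend unpacks [20, 20]): lst = [8, 7, 20, 20]
After line 3 (append adds [20, 20] as single element): lst = [8, 7, 20, 20, [20, 20]]

[8, 7, 20, 20, [20, 20]]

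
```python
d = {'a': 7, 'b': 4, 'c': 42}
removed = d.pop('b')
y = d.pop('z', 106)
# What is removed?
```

After line 1: d = {'a': 7, 'b': 4, 'c': 42}
After line 2 (pop 'b' returns 4): d = {'a': 7, 'c': 42}, removed = 4
After line 3 (pop 'z' missing, returns default 106): d = {'a': 7, 'c': 42}, y = 106

4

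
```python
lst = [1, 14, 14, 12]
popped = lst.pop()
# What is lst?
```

[1, 14, 14]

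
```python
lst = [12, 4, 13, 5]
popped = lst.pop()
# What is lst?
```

[12, 4, 13]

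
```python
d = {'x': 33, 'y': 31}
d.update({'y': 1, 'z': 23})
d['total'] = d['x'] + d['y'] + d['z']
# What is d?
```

After line 1: d = {'x': 33, 'y': 31}
After line 2 (y overwritten, z added): d = {'x': 33, 'y': 1, 'z': 23}
After line 3 (total = 33 + 1 + 23 = 57): d = {'x': 33, 'y': 1, 'z': 23, 'total': 57}

{'x': 33, 'y': 1, 'z': 23, 'total': 57}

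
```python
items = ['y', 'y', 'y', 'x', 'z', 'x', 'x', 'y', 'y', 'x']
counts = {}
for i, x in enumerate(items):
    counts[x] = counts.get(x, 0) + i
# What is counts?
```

Initial: counts = {}, items = ['y', 'y', 'y', 'x', 'z', 'x', 'x', 'y', 'y', 'x']
i=0, x='y': counts = {'y': 0}
i=1, x='y': counts = {'y': 1}
i=2, x='y': counts = {'y': 3}
i=3, x='x': counts = {'y': 3, 'x': 3}
i=4, x='z': counts = {'y': 3, 'x': 3, 'z': 4}
i=5, x='x': counts = {'y': 3, 'x': 8, 'z': 4}
i=6, x='x': counts = {'y': 3, 'x': 14, 'z': 4}
i=7, x='y': counts = {'y': 10, 'x': 14, 'z': 4}
i=8, x='y': counts = {'y': 18, 'x': 14, 'z': 4}
i=9, x='x': counts = {'y': 18, 'x': 23, 'z': 4}

{'y': 18, 'x': 23, 'z': 4}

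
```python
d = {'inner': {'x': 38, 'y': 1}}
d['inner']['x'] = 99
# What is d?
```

After line 1: d = {'inner': {'x': 38, 'y': 1}}
After line 2 (inner x overwritten): d = {'inner': {'x': 99, 'y': 1}}

{'inner': {'x': 99, 'y': 1}}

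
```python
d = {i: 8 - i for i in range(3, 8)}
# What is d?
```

{3: 5, 4: 4, 5: 3, 6: 2, 7: 1}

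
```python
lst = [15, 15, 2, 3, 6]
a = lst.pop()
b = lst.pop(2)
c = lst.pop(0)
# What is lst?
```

After line 1: lst = [15, 15, 2, 3, 6]
After line 2 (pop() -> a = 6): lst = [15, 15, 2, 3]
After line 3 (pop(2) -> b = 2): lst = [15, 15, 3]
After line 4 (pop(0) -> c = 15): lst = [15, 3]

[15, 3]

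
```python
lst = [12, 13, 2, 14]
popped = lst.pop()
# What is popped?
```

14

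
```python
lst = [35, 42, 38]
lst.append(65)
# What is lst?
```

[35, 42, 38, 65]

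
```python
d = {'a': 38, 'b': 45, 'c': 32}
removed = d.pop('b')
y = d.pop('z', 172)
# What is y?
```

After line 1: d = {'a': 38, 'b': 45, 'c': 32}
After line 2 (pop 'b' returns 45): d = {'a': 38, 'c': 32}, removed = 45
After line 3 (pop 'z' missing, returns default 172): d = {'a': 38, 'c': 32}, y = 172

172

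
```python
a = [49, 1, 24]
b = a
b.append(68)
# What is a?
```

After line 1: a = [49, 1, 24]
After line 2 (b = a is an alias, same object): a = [49, 1, 24], b = [49, 1, 24]
After line 3 (b.append mutates the shared list): a = [49, 1, 24, 68], b = [49, 1, 24, 68]

[49, 1, 24, 68]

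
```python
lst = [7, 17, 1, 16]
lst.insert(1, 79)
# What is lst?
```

[7, 79, 17, 1, 16]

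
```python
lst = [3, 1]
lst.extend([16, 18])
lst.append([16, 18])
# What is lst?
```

After line 1: lst = [3, 1]
After line 2 (extend unpacks [16, 18]): lst = [3, 1, 16, 18]
After line 3 (append adds [16, 18] as single element): lst = [3, 1, 16, 18, [16, 18]]

[3, 1, 16, 18, [16, 18]]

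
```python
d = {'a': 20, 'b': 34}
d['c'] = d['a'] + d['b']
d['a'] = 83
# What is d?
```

After line 1: d = {'a': 20, 'b': 34}
After line 2 (d['c'] = 20 + 34): d = {'a': 20, 'b': 34, 'c': 54}
After line 3: d = {'a': 83, 'b': 34, 'c': 54}

{'a': 83, 'b': 34, 'c': 54}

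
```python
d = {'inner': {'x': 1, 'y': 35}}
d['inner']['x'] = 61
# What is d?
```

After line 1: d = {'inner': {'x': 1, 'y': 35}}
After line 2 (inner x overwritten): d = {'inner': {'x': 61, 'y': 35}}

{'inner': {'x': 61, 'y': 35}}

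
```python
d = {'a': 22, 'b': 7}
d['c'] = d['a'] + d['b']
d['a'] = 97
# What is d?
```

After line 1: d = {'a': 22, 'b': 7}
After line 2 (d['c'] = 22 + 7): d = {'a': 22, 'b': 7, 'c': 29}
After line 3: d = {'a': 97, 'b': 7, 'c': 29}

{'a': 97, 'b': 7, 'c': 29}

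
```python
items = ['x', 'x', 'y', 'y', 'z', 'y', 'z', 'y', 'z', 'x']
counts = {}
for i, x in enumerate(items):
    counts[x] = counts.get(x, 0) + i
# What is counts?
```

Initial: counts = {}, items = ['x', 'x', 'y', 'y', 'z', 'y', 'z', 'y', 'z', 'x']
i=0, x='x': counts = {'x': 0}
i=1, x='x': counts = {'x': 1}
i=2, x='y': counts = {'x': 1, 'y': 2}
i=3, x='y': counts = {'x': 1, 'y': 5}
i=4, x='z': counts = {'x': 1, 'y': 5, 'z': 4}
i=5, x='y': counts = {'x': 1, 'y': 10, 'z': 4}
i=6, x='z': counts = {'x': 1, 'y': 10, 'z': 10}
i=7, x='y': counts = {'x': 1, 'y': 17, 'z': 10}
i=8, x='z': counts = {'x': 1, 'y': 17, 'z': 18}
i=9, x='x': counts = {'x': 10, 'y': 17, 'z': 18}

{'x': 10, 'y': 17, 'z': 18}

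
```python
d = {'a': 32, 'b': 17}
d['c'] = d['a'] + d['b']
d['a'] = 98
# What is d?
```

After line 1: d = {'a': 32, 'b': 17}
After line 2 (d['c'] = 32 + 17): d = {'a': 32, 'b': 17, 'c': 49}
After line 3: d = {'a': 98, 'b': 17, 'c': 49}

{'a': 98, 'b': 17, 'c': 49}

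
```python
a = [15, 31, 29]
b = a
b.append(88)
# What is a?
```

After line 1: a = [15, 31, 29]
After line 2 (b = a is an alias, same object): a = [15, 31, 29], b = [15, 31, 29]
After line 3 (b.append mutates the shared list): a = [15, 31, 29, 88], b = [15, 31, 29, 88]

[15, 31, 29, 88]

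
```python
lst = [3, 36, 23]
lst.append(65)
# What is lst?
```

[3, 36, 23, 65]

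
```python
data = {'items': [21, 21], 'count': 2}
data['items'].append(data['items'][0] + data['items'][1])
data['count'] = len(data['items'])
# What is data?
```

After line 1: data = {'items': [21, 21], 'count': 2}
After line 2 (append 21 + 21 = 42): data = {'items': [21, 21, 42], 'count': 2}
After line 3 (count = len(items) = 3): data = {'items': [21, 21, 42], 'count': 3}

{'items': [21, 21, 42], 'count': 3}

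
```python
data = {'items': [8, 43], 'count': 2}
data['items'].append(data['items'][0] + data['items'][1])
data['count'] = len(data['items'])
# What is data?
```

After line 1: data = {'items': [8, 43], 'count': 2}
After line 2 (append 8 + 43 = 51): data = {'items': [8, 43, 51], 'count': 2}
After line 3 (count = len(items) = 3): data = {'items': [8, 43, 51], 'count': 3}

{'items': [8, 43, 51], 'count': 3}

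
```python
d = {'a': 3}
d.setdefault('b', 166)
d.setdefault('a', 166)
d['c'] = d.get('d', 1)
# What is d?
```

After line 1: d = {'a': 3}
After line 2 (setdefault adds 'b'=166): d = {'a': 3, 'b': 166}
After line 3 (setdefault 'a' no-op, already exists): d = {'a': 3, 'b': 166}
After line 4 (get('d', 1) returns default since 'd' not in d): d = {'a': 3, 'b': 166, 'c': 1}

{'a': 3, 'b': 166, 'c': 1}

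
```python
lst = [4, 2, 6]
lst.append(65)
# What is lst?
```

[4, 2, 6, 65]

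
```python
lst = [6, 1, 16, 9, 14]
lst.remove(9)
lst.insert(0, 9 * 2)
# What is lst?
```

After line 1: lst = [6, 1, 16, 9, 14]
After line 2 (remove first 9): lst = [6, 1, 16, 14]
After line 3 (insert 18 at index 0): lst = [18, 6, 1, 16, 14]

[18, 6, 1, 16, 14]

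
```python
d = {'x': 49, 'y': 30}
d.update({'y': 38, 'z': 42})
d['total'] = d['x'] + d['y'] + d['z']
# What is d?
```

After line 1: d = {'x': 49, 'y': 30}
After line 2 (y overwritten, z added): d = {'x': 49, 'y': 38, 'z': 42}
After line 3 (total = 49 + 38 + 42 = 129): d = {'x': 49, 'y': 38, 'z': 42, 'total': 129}

{'x': 49, 'y': 38, 'z': 42, 'total': 129}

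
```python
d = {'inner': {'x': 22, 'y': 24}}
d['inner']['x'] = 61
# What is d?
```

After line 1: d = {'inner': {'x': 22, 'y': 24}}
After line 2 (inner x overwritten): d = {'inner': {'x': 61, 'y': 24}}

{'inner': {'x': 61, 'y': 24}}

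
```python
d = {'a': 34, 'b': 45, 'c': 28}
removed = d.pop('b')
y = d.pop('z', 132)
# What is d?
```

After line 1: d = {'a': 34, 'b': 45, 'c': 28}
After line 2 (pop 'b' returns 45): d = {'a': 34, 'c': 28}, removed = 45
After line 3 (pop 'z' missing, returns default 132): d = {'a': 34, 'c': 28}, y = 132

{'a': 34, 'c': 28}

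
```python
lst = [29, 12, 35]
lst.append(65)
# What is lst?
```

[29, 12, 35, 65]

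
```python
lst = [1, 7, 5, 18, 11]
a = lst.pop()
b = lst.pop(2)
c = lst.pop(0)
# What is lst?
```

After line 1: lst = [1, 7, 5, 18, 11]
After line 2 (pop() -> a = 11): lst = [1, 7, 5, 18]
After line 3 (pop(2) -> b = 5): lst = [1, 7, 18]
After line 4 (pop(0) -> c = 1): lst = [7, 18]

[7, 18]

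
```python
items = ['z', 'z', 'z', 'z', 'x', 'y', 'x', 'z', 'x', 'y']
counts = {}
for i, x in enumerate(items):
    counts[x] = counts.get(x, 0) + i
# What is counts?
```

Initial: counts = {}, items = ['z', 'z', 'z', 'z', 'x', 'y', 'x', 'z', 'x', 'y']
i=0, x='z': counts = {'z': 0}
i=1, x='z': counts = {'z': 1}
i=2, x='z': counts = {'z': 3}
i=3, x='z': counts = {'z': 6}
i=4, x='x': counts = {'z': 6, 'x': 4}
i=5, x='y': counts = {'z': 6, 'x': 4, 'y': 5}
i=6, x='x': counts = {'z': 6, 'x': 10, 'y': 5}
i=7, x='z': counts = {'z': 13, 'x': 10, 'y': 5}
i=8, x='x': counts = {'z': 13, 'x': 18, 'y': 5}
i=9, x='y': counts = {'z': 13, 'x': 18, 'y': 14}

{'z': 13, 'x': 18, 'y': 14}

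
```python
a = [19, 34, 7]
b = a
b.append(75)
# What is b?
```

After line 1: a = [19, 34, 7]
After line 2 (b = a is an alias, same object): a = [19, 34, 7], b = [19, 34, 7]
After line 3 (b.append mutates the shared list): a = [19, 34, 7, 75], b = [19, 34, 7, 75]

[19, 34, 7, 75]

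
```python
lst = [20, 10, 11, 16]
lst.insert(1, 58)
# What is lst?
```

[20, 58, 10, 11, 16]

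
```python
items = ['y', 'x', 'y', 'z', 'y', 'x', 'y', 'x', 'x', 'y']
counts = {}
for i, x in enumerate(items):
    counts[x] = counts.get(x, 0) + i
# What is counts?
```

Initial: counts = {}, items = ['y', 'x', 'y', 'z', 'y', 'x', 'y', 'x', 'x', 'y']
i=0, x='y': counts = {'y': 0}
i=1, x='x': counts = {'y': 0, 'x': 1}
i=2, x='y': counts = {'y': 2, 'x': 1}
i=3, x='z': counts = {'y': 2, 'x': 1, 'z': 3}
i=4, x='y': counts = {'y': 6, 'x': 1, 'z': 3}
i=5, x='x': counts = {'y': 6, 'x': 6, 'z': 3}
i=6, x='y': counts = {'y': 12, 'x': 6, 'z': 3}
i=7, x='x': counts = {'y': 12, 'x': 13, 'z': 3}
i=8, x='x': counts = {'y': 12, 'x': 21, 'z': 3}
i=9, x='y': counts = {'y': 21, 'x': 21, 'z': 3}

{'y': 21, 'x': 21, 'z': 3}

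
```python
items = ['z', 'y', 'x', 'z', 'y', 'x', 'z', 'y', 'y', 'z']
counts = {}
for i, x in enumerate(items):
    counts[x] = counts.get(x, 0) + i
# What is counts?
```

Initial: counts = {}, items = ['z', 'y', 'x', 'z', 'y', 'x', 'z', 'y', 'y', 'z']
i=0, x='z': counts = {'z': 0}
i=1, x='y': counts = {'z': 0, 'y': 1}
i=2, x='x': counts = {'z': 0, 'y': 1, 'x': 2}
i=3, x='z': counts = {'z': 3, 'y': 1, 'x': 2}
i=4, x='y': counts = {'z': 3, 'y': 5, 'x': 2}
i=5, x='x': counts = {'z': 3, 'y': 5, 'x': 7}
i=6, x='z': counts = {'z': 9, 'y': 5, 'x': 7}
i=7, x='y': counts = {'z': 9, 'y': 12, 'x': 7}
i=8, x='y': counts = {'z': 9, 'y': 20, 'x': 7}
i=9, x='z': counts = {'z': 18, 'y': 20, 'x': 7}

{'z': 18, 'y': 20, 'x': 7}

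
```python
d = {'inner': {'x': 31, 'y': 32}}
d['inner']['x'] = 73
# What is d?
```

After line 1: d = {'inner': {'x': 31, 'y': 32}}
After line 2 (inner x overwritten): d = {'inner': {'x': 73, 'y': 32}}

{'inner': {'x': 73, 'y': 32}}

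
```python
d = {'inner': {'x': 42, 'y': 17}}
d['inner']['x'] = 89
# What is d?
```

After line 1: d = {'inner': {'x': 42, 'y': 17}}
After line 2 (inner x overwritten): d = {'inner': {'x': 89, 'y': 17}}

{'inner': {'x': 89, 'y': 17}}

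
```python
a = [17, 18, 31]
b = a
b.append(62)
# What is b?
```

After line 1: a = [17, 18, 31]
After line 2 (b = a is an alias, same object): a = [17, 18, 31], b = [17, 18, 31]
After line 3 (b.append mutates the shared list): a = [17, 18, 31, 62], b = [17, 18, 31, 62]

[17, 18, 31, 62]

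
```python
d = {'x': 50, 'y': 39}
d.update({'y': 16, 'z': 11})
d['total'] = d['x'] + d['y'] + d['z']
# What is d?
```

After line 1: d = {'x': 50, 'y': 39}
After line 2 (y overwritten, z added): d = {'x': 50, 'y': 16, 'z': 11}
After line 3 (total = 50 + 16 + 11 = 77): d = {'x': 50, 'y': 16, 'z': 11, 'total': 77}

{'x': 50, 'y': 16, 'z': 11, 'total': 77}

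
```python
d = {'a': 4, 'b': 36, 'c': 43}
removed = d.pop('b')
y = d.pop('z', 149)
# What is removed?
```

After line 1: d = {'a': 4, 'b': 36, 'c': 43}
After line 2 (pop 'b' returns 36): d = {'a': 4, 'c': 43}, removed = 36
After line 3 (pop 'z' missing, returns default 149): d = {'a': 4, 'c': 43}, y = 149

36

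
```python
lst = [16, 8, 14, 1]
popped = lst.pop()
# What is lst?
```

[16, 8, 14]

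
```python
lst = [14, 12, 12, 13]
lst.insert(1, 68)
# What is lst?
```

[14, 68, 12, 12, 13]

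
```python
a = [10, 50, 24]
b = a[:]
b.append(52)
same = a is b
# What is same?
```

After line 1: a = [10, 50, 24]
After line 2 (b = a[:] is a shallow copy, new object): a = [10, 50, 24], b = [10, 50, 24]
After line 3 (append only mutates b): a = [10, 50, 24], b = [10, 50, 24, 52]
After line 4 (same = a is b; different objects -> False): same = False

False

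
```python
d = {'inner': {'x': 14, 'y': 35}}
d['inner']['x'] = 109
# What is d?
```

After line 1: d = {'inner': {'x': 14, 'y': 35}}
After line 2 (inner x overwritten): d = {'inner': {'x': 109, 'y': 35}}

{'inner': {'x': 109, 'y': 35}}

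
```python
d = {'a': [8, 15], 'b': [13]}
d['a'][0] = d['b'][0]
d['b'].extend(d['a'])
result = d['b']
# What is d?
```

After line 1: d = {'a': [8, 15], 'b': [13]}
After line 2 (a[0] = b[0] = 13): d = {'a': [13, 15], 'b': [13]}
After line 3 (b.extend(a) appends [13, 15]): d = {'a': [13, 15], 'b': [13, 13, 15]}
After line 4: result = d['b'] = [13, 13, 15]

{'a': [13, 15], 'b': [13, 13, 15]}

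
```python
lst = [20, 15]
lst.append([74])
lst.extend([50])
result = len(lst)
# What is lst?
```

After line 1: lst = [20, 15]
After line 2 (append adds [74] as single element): lst = [20, 15, [74]]
After line 3 (extend unpacks [50], adds 50): lst = [20, 15, [74], 50]
After line 4: result = len(lst) = 4

[20, 15, [74], 50]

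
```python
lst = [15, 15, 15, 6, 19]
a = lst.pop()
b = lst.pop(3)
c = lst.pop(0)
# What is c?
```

After line 1: lst = [15, 15, 15, 6, 19]
After line 2 (pop() -> a = 19): lst = [15, 15, 15, 6]
After line 3 (pop(3) -> b = 6): lst = [15, 15, 15]
After line 4 (pop(0) -> c = 15): lst = [15, 15]

15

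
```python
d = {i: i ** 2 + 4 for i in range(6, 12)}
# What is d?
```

{6: 40, 7: 53, 8: 68, 9: 85, 10: 104, 11: 125}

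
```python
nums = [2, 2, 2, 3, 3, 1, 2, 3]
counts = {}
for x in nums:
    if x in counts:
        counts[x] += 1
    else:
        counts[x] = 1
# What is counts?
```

Initial: counts = {}, nums = [2, 2, 2, 3, 3, 1, 2, 3]
See 2: counts = {2: 1}
See 2: counts = {2: 2}
See 2: counts = {2: 3}
See 3: counts = {2: 3, 3: 1}
See 3: counts = {2: 3, 3: 2}
See 1: counts = {2: 3, 3: 2, 1: 1}
See 2: counts = {2: 4, 3: 2, 1: 1}
See 3: counts = {2: 4, 3: 3, 1: 1}

{2: 4, 3: 3, 1: 1}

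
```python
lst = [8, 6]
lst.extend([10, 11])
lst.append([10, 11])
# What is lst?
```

After line 1: lst = [8, 6]
After line 2 (extend unpacks [10, 11]): lst = [8, 6, 10, 11]
After line 3 (append adds [10, 11] as single element): lst = [8, 6, 10, 11, [10, 11]]

[8, 6, 10, 11, [10, 11]]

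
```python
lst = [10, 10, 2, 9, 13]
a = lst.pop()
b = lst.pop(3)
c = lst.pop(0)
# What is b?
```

After line 1: lst = [10, 10, 2, 9, 13]
After line 2 (pop() -> a = 13): lst = [10, 10, 2, 9]
After line 3 (pop(3) -> b = 9): lst = [10, 10, 2]
After line 4 (pop(0) -> c = 10): lst = [10, 2]

9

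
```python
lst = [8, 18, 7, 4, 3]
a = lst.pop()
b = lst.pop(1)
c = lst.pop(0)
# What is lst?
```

After line 1: lst = [8, 18, 7, 4, 3]
After line 2 (pop() -> a = 3): lst = [8, 18, 7, 4]
After line 3 (pop(1) -> b = 18): lst = [8, 7, 4]
After line 4 (pop(0) -> c = 8): lst = [7, 4]

[7, 4]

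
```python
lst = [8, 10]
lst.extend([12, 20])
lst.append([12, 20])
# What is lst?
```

After line 1: lst = [8, 10]
After line 2 (extend unpacks [12, 20]): lst = [8, 10, 12, 20]
After line 3 (append adds [12, 20] as single element): lst = [8, 10, 12, 20, [12, 20]]

[8, 10, 12, 20, [12, 20]]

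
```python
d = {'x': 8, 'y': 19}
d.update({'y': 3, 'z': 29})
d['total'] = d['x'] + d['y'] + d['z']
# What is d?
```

After line 1: d = {'x': 8, 'y': 19}
After line 2 (y overwritten, z added): d = {'x': 8, 'y': 3, 'z': 29}
After line 3 (total = 8 + 3 + 29 = 40): d = {'x': 8, 'y': 3, 'z': 29, 'total': 40}

{'x': 8, 'y': 3, 'z': 29, 'total': 40}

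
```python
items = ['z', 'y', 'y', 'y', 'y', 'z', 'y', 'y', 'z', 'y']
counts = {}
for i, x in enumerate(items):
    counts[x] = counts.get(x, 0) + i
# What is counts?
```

Initial: counts = {}, items = ['z', 'y', 'y', 'y', 'y', 'z', 'y', 'y', 'z', 'y']
i=0, x='z': counts = {'z': 0}
i=1, x='y': counts = {'z': 0, 'y': 1}
i=2, x='y': counts = {'z': 0, 'y': 3}
i=3, x='y': counts = {'z': 0, 'y': 6}
i=4, x='y': counts = {'z': 0, 'y': 10}
i=5, x='z': counts = {'z': 5, 'y': 10}
i=6, x='y': counts = {'z': 5, 'y': 16}
i=7, x='y': counts = {'z': 5, 'y': 23}
i=8, x='z': counts = {'z': 13, 'y': 23}
i=9, x='y': counts = {'z': 13, 'y': 32}

{'z': 13, 'y': 32}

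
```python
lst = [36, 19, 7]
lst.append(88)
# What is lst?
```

[36, 19, 7, 88]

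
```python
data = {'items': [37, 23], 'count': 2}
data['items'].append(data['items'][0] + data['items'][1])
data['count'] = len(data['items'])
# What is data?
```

After line 1: data = {'items': [37, 23], 'count': 2}
After line 2 (append 37 + 23 = 60): data = {'items': [37, 23, 60], 'count': 2}
After line 3 (count = len(items) = 3): data = {'items': [37, 23, 60], 'count': 3}

{'items': [37, 23, 60], 'count': 3}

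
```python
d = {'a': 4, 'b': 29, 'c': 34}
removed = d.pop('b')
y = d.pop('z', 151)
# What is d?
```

After line 1: d = {'a': 4, 'b': 29, 'c': 34}
After line 2 (pop 'b' returns 29): d = {'a': 4, 'c': 34}, removed = 29
After line 3 (pop 'z' missing, returns default 151): d = {'a': 4, 'c': 34}, y = 151

{'a': 4, 'c': 34}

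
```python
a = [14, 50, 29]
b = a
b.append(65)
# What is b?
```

After line 1: a = [14, 50, 29]
After line 2 (b = a is an alias, same object): a = [14, 50, 29], b = [14, 50, 29]
After line 3 (b.append mutates the shared list): a = [14, 50, 29, 65], b = [14, 50, 29, 65]

[14, 50, 29, 65]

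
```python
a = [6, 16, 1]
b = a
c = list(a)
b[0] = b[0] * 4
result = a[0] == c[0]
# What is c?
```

After line 1: a = [6, 16, 1]
After line 2 (b = a, alias): a = [6, 16, 1], b = [6, 16, 1]
After line 3 (c = list(a) is a copy, new object): c = [6, 16, 1]
After line 4 (b[0] = 6 * 4 = 24; mutates shared a/b): a = b = [24, 16, 1], c = [6, 16, 1]
After line 5 (a[0] = 24, c[0] = 6; result = False)

[6, 16, 1]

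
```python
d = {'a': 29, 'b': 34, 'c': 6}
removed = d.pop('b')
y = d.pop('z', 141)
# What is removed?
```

After line 1: d = {'a': 29, 'b': 34, 'c': 6}
After line 2 (pop 'b' returns 34): d = {'a': 29, 'c': 6}, removed = 34
After line 3 (pop 'z' missing, returns default 141): d = {'a': 29, 'c': 6}, y = 141

34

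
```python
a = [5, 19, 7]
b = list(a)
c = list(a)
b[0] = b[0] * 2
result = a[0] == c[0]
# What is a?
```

After line 1: a = [5, 19, 7]
After line 2 (b = list(a), copy): a = [5, 19, 7], b = [5, 19, 7]
After line 3 (c = list(a) is a copy, new object): c = [5, 19, 7]
After line 4 (b[0] = 5 * 2 = 10; only b mutates (copy)): a = [5, 19, 7], b = [10, 19, 7], c = [5, 19, 7]
After line 5 (a[0] = 5, c[0] = 5; result = True)

[5, 19, 7]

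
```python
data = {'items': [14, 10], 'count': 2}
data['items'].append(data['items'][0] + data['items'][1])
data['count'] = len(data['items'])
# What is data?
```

After line 1: data = {'items': [14, 10], 'count': 2}
After line 2 (append 14 + 10 = 24): data = {'items': [14, 10, 24], 'count': 2}
After line 3 (count = len(items) = 3): data = {'items': [14, 10, 24], 'count': 3}

{'items': [14, 10, 24], 'count': 3}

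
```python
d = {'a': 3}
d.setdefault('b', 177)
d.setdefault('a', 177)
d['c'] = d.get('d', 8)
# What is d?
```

After line 1: d = {'a': 3}
After line 2 (setdefault adds 'b'=177): d = {'a': 3, 'b': 177}
After line 3 (setdefault 'a' no-op, already exists): d = {'a': 3, 'b': 177}
After line 4 (get('d', 8) returns default since 'd' not in d): d = {'a': 3, 'b': 177, 'c': 8}

{'a': 3, 'b': 177, 'c': 8}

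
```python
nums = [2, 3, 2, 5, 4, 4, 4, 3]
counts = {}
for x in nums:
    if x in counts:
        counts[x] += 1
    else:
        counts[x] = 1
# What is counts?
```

Initial: counts = {}, nums = [2, 3, 2, 5, 4, 4, 4, 3]
See 2: counts = {2: 1}
See 3: counts = {2: 1, 3: 1}
See 2: counts = {2: 2, 3: 1}
See 5: counts = {2: 2, 3: 1, 5: 1}
See 4: counts = {2: 2, 3: 1, 5: 1, 4: 1}
See 4: counts = {2: 2, 3: 1, 5: 1, 4: 2}
See 4: counts = {2: 2, 3: 1, 5: 1, 4: 3}
See 3: counts = {2: 2, 3: 2, 5: 1, 4: 3}

{2: 2, 3: 2, 5: 1, 4: 3}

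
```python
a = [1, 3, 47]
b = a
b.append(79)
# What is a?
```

After line 1: a = [1, 3, 47]
After line 2 (b = a is an alias, same object): a = [1, 3, 47], b = [1, 3, 47]
After line 3 (b.append mutates the shared list): a = [1, 3, 47, 79], b = [1, 3, 47, 79]

[1, 3, 47, 79]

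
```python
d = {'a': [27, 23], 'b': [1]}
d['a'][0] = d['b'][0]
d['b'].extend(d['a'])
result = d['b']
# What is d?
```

After line 1: d = {'a': [27, 23], 'b': [1]}
After line 2 (a[0] = b[0] = 1): d = {'a': [1, 23], 'b': [1]}
After line 3 (b.extend(a) appends [1, 23]): d = {'a': [1, 23], 'b': [1, 1, 23]}
After line 4: result = d['b'] = [1, 1, 23]

{'a': [1, 23], 'b': [1, 1, 23]}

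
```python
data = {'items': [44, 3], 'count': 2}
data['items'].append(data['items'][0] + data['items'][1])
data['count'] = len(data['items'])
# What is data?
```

After line 1: data = {'items': [44, 3], 'count': 2}
After line 2 (append 44 + 3 = 47): data = {'items': [44, 3, 47], 'count': 2}
After line 3 (count = len(items) = 3): data = {'items': [44, 3, 47], 'count': 3}

{'items': [44, 3, 47], 'count': 3}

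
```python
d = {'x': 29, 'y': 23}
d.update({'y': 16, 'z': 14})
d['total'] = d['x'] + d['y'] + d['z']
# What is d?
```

After line 1: d = {'x': 29, 'y': 23}
After line 2 (y overwritten, z added): d = {'x': 29, 'y': 16, 'z': 14}
After line 3 (total = 29 + 16 + 14 = 59): d = {'x': 29, 'y': 16, 'z': 14, 'total': 59}

{'x': 29, 'y': 16, 'z': 14, 'total': 59}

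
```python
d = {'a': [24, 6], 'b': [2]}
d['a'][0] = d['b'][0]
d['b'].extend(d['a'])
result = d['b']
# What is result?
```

After line 1: d = {'a': [24, 6], 'b': [2]}
After line 2 (a[0] = b[0] = 2): d = {'a': [2, 6], 'b': [2]}
After line 3 (b.extend(a) appends [2, 6]): d = {'a': [2, 6], 'b': [2, 2, 6]}
After line 4: result = d['b'] = [2, 2, 6]

[2, 2, 6]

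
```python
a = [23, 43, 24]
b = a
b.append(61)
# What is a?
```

After line 1: a = [23, 43, 24]
After line 2 (b = a is an alias, same object): a = [23, 43, 24], b = [23, 43, 24]
After line 3 (b.append mutates the shared list): a = [23, 43, 24, 61], b = [23, 43, 24, 61]

[23, 43, 24, 61]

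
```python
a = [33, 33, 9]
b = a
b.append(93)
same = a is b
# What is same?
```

After line 1: a = [33, 33, 9]
After line 2 (b = a is an alias, same object): a = [33, 33, 9], b = [33, 33, 9]
After line 3 (b.append mutates the shared list): a = [33, 33, 9, 93], b = [33, 33, 9, 93]
After line 4 (same = a is b; same object -> True): same = True

True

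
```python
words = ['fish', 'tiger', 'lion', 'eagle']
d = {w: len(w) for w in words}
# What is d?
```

{'fish': 4, 'tiger': 5, 'lion': 4, 'eagle': 5}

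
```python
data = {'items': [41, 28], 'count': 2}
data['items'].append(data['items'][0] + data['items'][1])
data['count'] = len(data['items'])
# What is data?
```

After line 1: data = {'items': [41, 28], 'count': 2}
After line 2 (append 41 + 28 = 69): data = {'items': [41, 28, 69], 'count': 2}
After line 3 (count = len(items) = 3): data = {'items': [41, 28, 69], 'count': 3}

{'items': [41, 28, 69], 'count': 3}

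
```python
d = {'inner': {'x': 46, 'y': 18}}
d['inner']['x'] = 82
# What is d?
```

After line 1: d = {'inner': {'x': 46, 'y': 18}}
After line 2 (inner x overwritten): d = {'inner': {'x': 82, 'y': 18}}

{'inner': {'x': 82, 'y': 18}}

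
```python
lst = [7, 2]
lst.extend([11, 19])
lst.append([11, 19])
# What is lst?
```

After line 1: lst = [7, 2]
After line 2 (extend unpacks [11, 19]): lst = [7, 2, 11, 19]
After line 3 (append adds [11, 19] as single element): lst = [7, 2, 11, 19, [11, 19]]

[7, 2, 11, 19, [11, 19]]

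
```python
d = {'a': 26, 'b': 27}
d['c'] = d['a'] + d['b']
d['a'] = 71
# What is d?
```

After line 1: d = {'a': 26, 'b': 27}
After line 2 (d['c'] = 26 + 27): d = {'a': 26, 'b': 27, 'c': 53}
After line 3: d = {'a': 71, 'b': 27, 'c': 53}

{'a': 71, 'b': 27, 'c': 53}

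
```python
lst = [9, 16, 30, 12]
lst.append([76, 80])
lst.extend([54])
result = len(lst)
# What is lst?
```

After line 1: lst = [9, 16, 30, 12]
After line 2 (append adds [76, 80] as single element): lst = [9, 16, 30, 12, [76, 80]]
After line 3 (extend unpacks [54], adds 54): lst = [9, 16, 30, 12, [76, 80], 54]
After line 4: result = len(lst) = 6

[9, 16, 30, 12, [76, 80], 54]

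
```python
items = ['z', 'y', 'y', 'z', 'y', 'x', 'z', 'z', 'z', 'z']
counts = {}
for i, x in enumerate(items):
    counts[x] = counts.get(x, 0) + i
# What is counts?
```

Initial: counts = {}, items = ['z', 'y', 'y', 'z', 'y', 'x', 'z', 'z', 'z', 'z']
i=0, x='z': counts = {'z': 0}
i=1, x='y': counts = {'z': 0, 'y': 1}
i=2, x='y': counts = {'z': 0, 'y': 3}
i=3, x='z': counts = {'z': 3, 'y': 3}
i=4, x='y': counts = {'z': 3, 'y': 7}
i=5, x='x': counts = {'z': 3, 'y': 7, 'x': 5}
i=6, x='z': counts = {'z': 9, 'y': 7, 'x': 5}
i=7, x='z': counts = {'z': 16, 'y': 7, 'x': 5}
i=8, x='z': counts = {'z': 24, 'y': 7, 'x': 5}
i=9, x='z': counts = {'z': 33, 'y': 7, 'x': 5}

{'z': 33, 'y': 7, 'x': 5}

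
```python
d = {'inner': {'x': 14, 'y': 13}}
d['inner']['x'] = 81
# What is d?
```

After line 1: d = {'inner': {'x': 14, 'y': 13}}
After line 2 (inner x overwritten): d = {'inner': {'x': 81, 'y': 13}}

{'inner': {'x': 81, 'y': 13}}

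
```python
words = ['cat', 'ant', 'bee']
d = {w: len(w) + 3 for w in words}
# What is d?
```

{'cat': 6, 'ant': 6, 'bee': 6}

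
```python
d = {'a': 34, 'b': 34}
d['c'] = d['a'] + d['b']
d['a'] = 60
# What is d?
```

After line 1: d = {'a': 34, 'b': 34}
After line 2 (d['c'] = 34 + 34): d = {'a': 34, 'b': 34, 'c': 68}
After line 3: d = {'a': 60, 'b': 34, 'c': 68}

{'a': 60, 'b': 34, 'c': 68}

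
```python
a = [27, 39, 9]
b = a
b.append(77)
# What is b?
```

After line 1: a = [27, 39, 9]
After line 2 (b = a is an alias, same object): a = [27, 39, 9], b = [27, 39, 9]
After line 3 (b.append mutates the shared list): a = [27, 39, 9, 77], b = [27, 39, 9, 77]

[27, 39, 9, 77]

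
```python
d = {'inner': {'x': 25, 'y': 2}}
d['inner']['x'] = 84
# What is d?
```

After line 1: d = {'inner': {'x': 25, 'y': 2}}
After line 2 (inner x overwritten): d = {'inner': {'x': 84, 'y': 2}}

{'inner': {'x': 84, 'y': 2}}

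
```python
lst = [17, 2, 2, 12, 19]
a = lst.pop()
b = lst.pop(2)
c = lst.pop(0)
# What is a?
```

After line 1: lst = [17, 2, 2, 12, 19]
After line 2 (pop() -> a = 19): lst = [17, 2, 2, 12]
After line 3 (pop(2) -> b = 2): lst = [17, 2, 12]
After line 4 (pop(0) -> c = 17): lst = [2, 12]

19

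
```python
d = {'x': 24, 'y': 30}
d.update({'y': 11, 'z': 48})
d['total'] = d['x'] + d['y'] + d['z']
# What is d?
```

After line 1: d = {'x': 24, 'y': 30}
After line 2 (y overwritten, z added): d = {'x': 24, 'y': 11, 'z': 48}
After line 3 (total = 24 + 11 + 48 = 83): d = {'x': 24, 'y': 11, 'z': 48, 'total': 83}

{'x': 24, 'y': 11, 'z': 48, 'total': 83}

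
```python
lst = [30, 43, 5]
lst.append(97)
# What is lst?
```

[30, 43, 5, 97]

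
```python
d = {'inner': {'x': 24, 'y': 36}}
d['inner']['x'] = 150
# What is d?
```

After line 1: d = {'inner': {'x': 24, 'y': 36}}
After line 2 (inner x overwritten): d = {'inner': {'x': 150, 'y': 36}}

{'inner': {'x': 150, 'y': 36}}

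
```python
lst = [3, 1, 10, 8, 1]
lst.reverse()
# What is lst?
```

[1, 8, 10, 1, 3]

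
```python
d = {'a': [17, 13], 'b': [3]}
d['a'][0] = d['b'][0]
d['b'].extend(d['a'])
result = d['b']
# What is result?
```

After line 1: d = {'a': [17, 13], 'b': [3]}
After line 2 (a[0] = b[0] = 3): d = {'a': [3, 13], 'b': [3]}
After line 3 (b.extend(a) appends [3, 13]): d = {'a': [3, 13], 'b': [3, 3, 13]}
After line 4: result = d['b'] = [3, 3, 13]

[3, 3, 13]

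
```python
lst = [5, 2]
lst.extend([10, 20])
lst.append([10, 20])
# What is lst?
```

After line 1: lst = [5, 2]
After line 2 (extend unpacks [10, 20]): lst = [5, 2, 10, 20]
After line 3 (append adds [10, 20] as single element): lst = [5, 2, 10, 20, [10, 20]]

[5, 2, 10, 20, [10, 20]]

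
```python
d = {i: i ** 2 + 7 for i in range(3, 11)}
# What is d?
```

{3: 16, 4: 23, 5: 32, 6: 43, 7: 56, 8: 71, 9: 88, 10: 107}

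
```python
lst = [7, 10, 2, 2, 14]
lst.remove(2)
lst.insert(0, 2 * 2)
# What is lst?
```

After line 1: lst = [7, 10, 2, 2, 14]
After line 2 (remove first 2): lst = [7, 10, 2, 14]
After line 3 (insert 4 at index 0): lst = [4, 7, 10, 2, 14]

[4, 7, 10, 2, 14]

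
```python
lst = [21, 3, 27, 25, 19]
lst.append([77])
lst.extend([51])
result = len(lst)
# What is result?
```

After line 1: lst = [21, 3, 27, 25, 19]
After line 2 (append adds [77] as single element): lst = [21, 3, 27, 25, 19, [77]]
After line 3 (extend unpacks [51], adds 51): lst = [21, 3, 27, 25, 19, [77], 51]
After line 4: result = len(lst) = 7

7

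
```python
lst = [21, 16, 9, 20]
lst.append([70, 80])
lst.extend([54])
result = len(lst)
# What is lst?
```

After line 1: lst = [21, 16, 9, 20]
After line 2 (append adds [70, 80] as single element): lst = [21, 16, 9, 20, [70, 80]]
After line 3 (extend unpacks [54], adds 54): lst = [21, 16, 9, 20, [70, 80], 54]
After line 4: result = len(lst) = 6

[21, 16, 9, 20, [70, 80], 54]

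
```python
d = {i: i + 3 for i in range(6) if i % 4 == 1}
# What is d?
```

{1: 4, 5: 8}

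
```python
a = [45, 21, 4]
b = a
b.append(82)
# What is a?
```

After line 1: a = [45, 21, 4]
After line 2 (b = a is an alias, same object): a = [45, 21, 4], b = [45, 21, 4]
After line 3 (b.append mutates the shared list): a = [45, 21, 4, 82], b = [45, 21, 4, 82]

[45, 21, 4, 82]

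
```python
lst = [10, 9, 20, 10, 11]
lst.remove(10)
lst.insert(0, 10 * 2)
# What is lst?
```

After line 1: lst = [10, 9, 20, 10, 11]
After line 2 (remove first 10): lst = [9, 20, 10, 11]
After line 3 (insert 20 at index 0): lst = [20, 9, 20, 10, 11]

[20, 9, 20, 10, 11]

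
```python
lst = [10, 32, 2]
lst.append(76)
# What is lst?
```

[10, 32, 2, 76]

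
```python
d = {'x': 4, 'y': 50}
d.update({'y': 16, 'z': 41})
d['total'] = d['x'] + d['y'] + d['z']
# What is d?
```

After line 1: d = {'x': 4, 'y': 50}
After line 2 (y overwritten, z added): d = {'x': 4, 'y': 16, 'z': 41}
After line 3 (total = 4 + 16 + 41 = 61): d = {'x': 4, 'y': 16, 'z': 41, 'total': 61}

{'x': 4, 'y': 16, 'z': 41, 'total': 61}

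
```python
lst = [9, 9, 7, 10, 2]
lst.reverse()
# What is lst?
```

[2, 10, 7, 9, 9]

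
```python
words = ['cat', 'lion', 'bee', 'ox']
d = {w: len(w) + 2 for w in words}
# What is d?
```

{'cat': 5, 'lion': 6, 'bee': 5, 'ox': 4}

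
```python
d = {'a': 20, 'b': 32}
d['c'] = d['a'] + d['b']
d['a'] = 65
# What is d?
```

After line 1: d = {'a': 20, 'b': 32}
After line 2 (d['c'] = 20 + 32): d = {'a': 20, 'b': 32, 'c': 52}
After line 3: d = {'a': 65, 'b': 32, 'c': 52}

{'a': 65, 'b': 32, 'c': 52}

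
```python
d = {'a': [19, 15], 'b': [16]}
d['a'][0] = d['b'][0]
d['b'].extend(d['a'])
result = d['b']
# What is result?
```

After line 1: d = {'a': [19, 15], 'b': [16]}
After line 2 (a[0] = b[0] = 16): d = {'a': [16, 15], 'b': [16]}
After line 3 (b.extend(a) appends [16, 15]): d = {'a': [16, 15], 'b': [16, 16, 15]}
After line 4: result = d['b'] = [16, 16, 15]

[16, 16, 15]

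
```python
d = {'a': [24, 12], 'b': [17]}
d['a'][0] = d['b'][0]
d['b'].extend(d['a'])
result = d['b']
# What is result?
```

After line 1: d = {'a': [24, 12], 'b': [17]}
After line 2 (a[0] = b[0] = 17): d = {'a': [17, 12], 'b': [17]}
After line 3 (b.extend(a) appends [17, 12]): d = {'a': [17, 12], 'b': [17, 17, 12]}
After line 4: result = d['b'] = [17, 17, 12]

[17, 17, 12]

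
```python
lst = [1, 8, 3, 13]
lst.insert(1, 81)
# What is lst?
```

[1, 81, 8, 3, 13]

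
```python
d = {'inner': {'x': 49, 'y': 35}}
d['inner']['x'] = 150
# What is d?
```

After line 1: d = {'inner': {'x': 49, 'y': 35}}
After line 2 (inner x overwritten): d = {'inner': {'x': 150, 'y': 35}}

{'inner': {'x': 150, 'y': 35}}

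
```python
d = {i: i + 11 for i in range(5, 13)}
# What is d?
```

{5: 16, 6: 17, 7: 18, 8: 19, 9: 20, 10: 21, 11: 22, 12: 23}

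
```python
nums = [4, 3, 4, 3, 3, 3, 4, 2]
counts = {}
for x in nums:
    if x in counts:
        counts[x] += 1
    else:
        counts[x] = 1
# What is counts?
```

Initial: counts = {}, nums = [4, 3, 4, 3, 3, 3, 4, 2]
See 4: counts = {4: 1}
See 3: counts = {4: 1, 3: 1}
See 4: counts = {4: 2, 3: 1}
See 3: counts = {4: 2, 3: 2}
See 3: counts = {4: 2, 3: 3}
See 3: counts = {4: 2, 3: 4}
See 4: counts = {4: 3, 3: 4}
See 2: counts = {4: 3, 3: 4, 2: 1}

{4: 3, 3: 4, 2: 1}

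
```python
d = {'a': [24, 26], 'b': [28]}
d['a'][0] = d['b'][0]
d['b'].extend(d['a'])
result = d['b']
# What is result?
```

After line 1: d = {'a': [24, 26], 'b': [28]}
After line 2 (a[0] = b[0] = 28): d = {'a': [28, 26], 'b': [28]}
After line 3 (b.extend(a) appends [28, 26]): d = {'a': [28, 26], 'b': [28, 28, 26]}
After line 4: result = d['b'] = [28, 28, 26]

[28, 28, 26]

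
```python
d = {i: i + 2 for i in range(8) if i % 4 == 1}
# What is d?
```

{1: 3, 5: 7}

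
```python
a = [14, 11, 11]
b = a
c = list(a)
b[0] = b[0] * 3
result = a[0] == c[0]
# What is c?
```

After line 1: a = [14, 11, 11]
After line 2 (b = a, alias): a = [14, 11, 11], b = [14, 11, 11]
After line 3 (c = list(a) is a copy, new object): c = [14, 11, 11]
After line 4 (b[0] = 14 * 3 = 42; mutates shared a/b): a = b = [42, 11, 11], c = [14, 11, 11]
After line 5 (a[0] = 42, c[0] = 14; result = False)

[14, 11, 11]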